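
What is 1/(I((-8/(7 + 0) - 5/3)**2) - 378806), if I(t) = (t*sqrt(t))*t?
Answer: -4084101/1546367039107 ≈ -2.6411e-6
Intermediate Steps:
I(t) = t**(5/2) (I(t) = t**(3/2)*t = t**(5/2))
1/(I((-8/(7 + 0) - 5/3)**2) - 378806) = 1/(((-8/(7 + 0) - 5/3)**2)**(5/2) - 378806) = 1/(((-8/7 - 5*1/3)**2)**(5/2) - 378806) = 1/(((-8*1/7 - 5/3)**2)**(5/2) - 378806) = 1/(((-8/7 - 5/3)**2)**(5/2) - 378806) = 1/(((-59/21)**2)**(5/2) - 378806) = 1/((3481/441)**(5/2) - 378806) = 1/(714924299/4084101 - 378806) = 1/(-1546367039107/4084101) = -4084101/1546367039107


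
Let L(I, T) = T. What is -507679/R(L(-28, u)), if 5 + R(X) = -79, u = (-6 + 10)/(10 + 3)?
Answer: 507679/84 ≈ 6043.8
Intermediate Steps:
u = 4/13 ≈ 0.30769
R(X) = -84 (R(X) = -5 - 79 = -84)
-507679/R(L(-28, u)) = -507679/(-84) = -507679*(-1/84) = 507679/84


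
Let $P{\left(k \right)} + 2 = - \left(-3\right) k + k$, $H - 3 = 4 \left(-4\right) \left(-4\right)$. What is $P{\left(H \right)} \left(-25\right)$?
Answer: $-6650$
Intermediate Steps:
$H = 67$ ($H = 3 + 4 \left(-4\right) \left(-4\right) = 3 - -64 = 3 + 64 = 67$)
$P{\left(k \right)} = -2 + 4 k$ ($P{\left(k \right)} = -2 + \left(- \left(-3\right) k + k\right) = -2 + \left(3 k + k\right) = -2 + 4 k$)
$P{\left(H \right)} \left(-25\right) = \left(-2 + 4 \cdot 67\right) \left(-25\right) = \left(-2 + 268\right) \left(-25\right) = 266 \left(-25\right) = -6650$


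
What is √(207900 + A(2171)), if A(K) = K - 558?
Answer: √209513 ≈ 457.73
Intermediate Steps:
A(K) = -558 + K
√(207900 + A(2171)) = √(207900 + (-558 + 2171)) = √(207900 + 1613) = √209513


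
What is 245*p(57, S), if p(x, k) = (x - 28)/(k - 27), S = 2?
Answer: -1421/5 ≈ -284.20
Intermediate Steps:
p(x, k) = (-28 + x)/(-27 + k)
245*p(57, S) = 245*((-28 + 57)/(-27 + 2)) = 245*(29/(-25)) = 245*(-1/25*29) = 245*(-29/25) = -1421/5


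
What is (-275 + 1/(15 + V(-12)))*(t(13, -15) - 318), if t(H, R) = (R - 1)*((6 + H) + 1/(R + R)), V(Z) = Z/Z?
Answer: 20503739/120 ≈ 1.7086e+5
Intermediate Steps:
V(Z) = 1
t(H, R) = (-1 + R)*(6 + H + 1/(2*R)) (t(H, R) = (-1 + R)*((6 + H) + 1/(2*R)) = (-1 + R)*(6 + H + 1/(2*R)))
(-275 + 1/(15 + V(-12)))*(t(13, -15) - 318) = (-275 + 1/(15 + 1))*((-11/2 - 1*13 + 6*(-15) - ½/(-15) + 13*(-15)) - 318) = (-275 + 1/16)*((-11/2 - 13 - 90 - ½*(-1/15) - 195) - 318) = (-275 + 1/16)*((-11/2 - 13 - 90 + 1/30 - 195) - 318) = -4399*(-4552/15 - 318)/16 = -4399/16*(-9322/15) = 20503739/120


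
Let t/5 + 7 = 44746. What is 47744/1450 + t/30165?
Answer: 58818517/1457975 ≈ 40.343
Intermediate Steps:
t = 223695 (t = -35 + 5*44746 = -35 + 223730 = 223695)
47744/1450 + t/30165 = 47744/1450 + 223695/30165 = 47744*(1/1450) + 223695*(1/30165) = 23872/725 + 14913/2011 = 58818517/1457975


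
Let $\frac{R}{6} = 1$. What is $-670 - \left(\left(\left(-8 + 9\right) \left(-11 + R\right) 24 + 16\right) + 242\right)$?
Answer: $-808$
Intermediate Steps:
$R = 6$ ($R = 6 \cdot 1 = 6$)
$-670 - \left(\left(\left(-8 + 9\right) \left(-11 + R\right) 24 + 16\right) + 242\right) = -670 - \left(\left(\left(-8 + 9\right) \left(-11 + 6\right) 24 + 16\right) + 242\right) = -670 - \left(\left(1 \left(-5\right) 24 + 16\right) + 242\right) = -670 - \left(\left(\left(-5\right) 24 + 16\right) + 242\right) = -670 - \left(\left(-120 + 16\right) + 242\right) = -670 - \left(-104 + 242\right) = -670 - 138 = -808$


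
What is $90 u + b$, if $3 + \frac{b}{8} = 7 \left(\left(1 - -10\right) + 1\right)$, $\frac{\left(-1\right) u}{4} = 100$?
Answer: $-35352$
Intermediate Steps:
$u = -400$ ($u = \left(-4\right) 100 = -400$)
$b = 648$ ($b = -24 + 8 \cdot 7 \left(\left(1 - -10\right) + 1\right) = -24 + 8 \cdot 7 \left(\left(1 + 10\right) + 1\right) = -24 + 8 \cdot 7 \left(11 + 1\right) = -24 + 8 \cdot 7 \cdot 12 = -24 + 8 \cdot 84 = -24 + 672 = 648$)
$90 u + b = 90 \left(-400\right) + 648 = -36000 + 648 = -35352$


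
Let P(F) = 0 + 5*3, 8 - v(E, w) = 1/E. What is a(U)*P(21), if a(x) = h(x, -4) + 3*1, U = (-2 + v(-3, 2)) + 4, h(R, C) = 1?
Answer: 60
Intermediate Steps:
v(E, w) = 8 - 1/E
P(F) = 15 (P(F) = 0 + 15 = 15)
U = 31/3 (U = (-2 + (8 - 1/(-3))) + 4 = (-2 + (8 - 1*(-⅓))) + 4 = (-2 + (8 + ⅓)) + 4 = (-2 + 25/3) + 4 = 19/3 + 4 = 31/3 ≈ 10.333)
a(x) = 4 (a(x) = 1 + 3*1 = 1 + 3 = 4)
a(U)*P(21) = 4*15 = 60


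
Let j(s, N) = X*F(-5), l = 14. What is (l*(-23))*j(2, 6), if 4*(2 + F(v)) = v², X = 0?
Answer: 0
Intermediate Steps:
F(v) = -2 + v²/4
j(s, N) = 0 (j(s, N) = 0*(-2 + (¼)*(-5)²) = 0*(-2 + (¼)*25) = 0*(-2 + 25/4) = 0*(17/4) = 0)
(l*(-23))*j(2, 6) = (14*(-23))*0 = -322*0 = 0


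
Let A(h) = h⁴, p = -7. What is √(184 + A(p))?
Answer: √2585 ≈ 50.843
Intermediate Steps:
√(184 + A(p)) = √(184 + (-7)⁴) = √(184 + 2401) = √2585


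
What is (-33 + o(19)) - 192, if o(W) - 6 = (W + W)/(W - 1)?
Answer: -1952/9 ≈ -216.89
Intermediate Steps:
o(W) = 6 + 2*W/(-1 + W) (o(W) = 6 + (W + W)/(W - 1) = 6 + (2*W)/(-1 + W) = 6 + 2*W/(-1 + W))
(-33 + o(19)) - 192 = (-33 + 2*(-3 + 4*19)/(-1 + 19)) - 192 = (-33 + 2*(-3 + 76)/18) - 192 = (-33 + 2*(1/18)*73) - 192 = (-33 + 73/9) - 192 = -224/9 - 192 = -1952/9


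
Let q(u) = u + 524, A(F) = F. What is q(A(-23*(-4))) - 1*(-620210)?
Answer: 620826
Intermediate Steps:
q(u) = 524 + u
q(A(-23*(-4))) - 1*(-620210) = (524 - 23*(-4)) - 1*(-620210) = (524 + 92) + 620210 = 616 + 620210 = 620826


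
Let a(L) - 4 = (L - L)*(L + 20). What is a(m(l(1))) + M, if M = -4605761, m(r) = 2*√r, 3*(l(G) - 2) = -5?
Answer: -4605757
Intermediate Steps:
l(G) = ⅓ (l(G) = 2 + (⅓)*(-5) = 2 - 5/3 = ⅓)
a(L) = 4 (a(L) = 4 + (L - L)*(L + 20) = 4 + 0*(20 + L) = 4 + 0 = 4)
a(m(l(1))) + M = 4 - 4605761 = -4605757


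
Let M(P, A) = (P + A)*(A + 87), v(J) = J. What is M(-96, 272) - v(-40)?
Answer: 63224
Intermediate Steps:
M(P, A) = (87 + A)*(A + P) (M(P, A) = (A + P)*(87 + A) = (87 + A)*(A + P))
M(-96, 272) - v(-40) = (272² + 87*272 + 87*(-96) + 272*(-96)) - 1*(-40) = (73984 + 23664 - 8352 - 26112) + 40 = 63184 + 40 = 63224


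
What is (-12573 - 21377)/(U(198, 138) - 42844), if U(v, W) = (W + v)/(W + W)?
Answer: 390425/492692 ≈ 0.79243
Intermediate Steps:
U(v, W) = (W + v)/(2*W) (U(v, W) = (W + v)/((2*W)) = (W + v)*(1/(2*W)) = (W + v)/(2*W))
(-12573 - 21377)/(U(198, 138) - 42844) = (-12573 - 21377)/((½)*(138 + 198)/138 - 42844) = -33950/((½)*(1/138)*336 - 42844) = -33950/(28/23 - 42844) = -33950/(-985384/23) = -33950*(-23/985384) = 390425/492692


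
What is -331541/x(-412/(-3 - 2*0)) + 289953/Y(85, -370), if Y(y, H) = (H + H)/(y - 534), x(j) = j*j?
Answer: 5524144017327/31402640 ≈ 1.7591e+5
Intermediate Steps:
x(j) = j²
Y(y, H) = 2*H/(-534 + y) (Y(y, H) = (2*H)/(-534 + y) = 2*H/(-534 + y))
-331541/x(-412/(-3 - 2*0)) + 289953/Y(85, -370) = -331541*(-3 - 2*0)²/169744 + 289953/((2*(-370)/(-534 + 85))) = -331541*(-3 + 0)²/169744 + 289953/((2*(-370)/(-449))) = -331541/((-412/(-3))²) + 289953/((2*(-370)*(-1/449))) = -331541/((-412*(-⅓))²) + 289953/(740/449) = -331541/((412/3)²) + 289953*(449/740) = -331541/169744/9 + 130188897/740 = -331541*9/169744 + 130188897/740 = -2983869/169744 + 130188897/740 = 5524144017327/31402640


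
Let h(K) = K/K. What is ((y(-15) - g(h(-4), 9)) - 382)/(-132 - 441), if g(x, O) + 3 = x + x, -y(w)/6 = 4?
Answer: 135/191 ≈ 0.70681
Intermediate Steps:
h(K) = 1
y(w) = -24 (y(w) = -6*4 = -24)
g(x, O) = -3 + 2*x (g(x, O) = -3 + (x + x) = -3 + 2*x)
((y(-15) - g(h(-4), 9)) - 382)/(-132 - 441) = ((-24 - (-3 + 2*1)) - 382)/(-132 - 441) = ((-24 - (-3 + 2)) - 382)/(-573) = ((-24 - 1*(-1)) - 382)*(-1/573) = ((-24 + 1) - 382)*(-1/573) = (-23 - 382)*(-1/573) = -405*(-1/573) = 135/191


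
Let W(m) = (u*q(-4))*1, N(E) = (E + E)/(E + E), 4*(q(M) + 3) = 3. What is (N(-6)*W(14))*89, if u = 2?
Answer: -801/2 ≈ -400.50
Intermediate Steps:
q(M) = -9/4 (q(M) = -3 + (¼)*3 = -3 + ¾ = -9/4)
N(E) = 1 (N(E) = (2*E)/((2*E)) = (2*E)*(1/(2*E)) = 1)
W(m) = -9/2 (W(m) = (2*(-9/4))*1 = -9/2*1 = -9/2)
(N(-6)*W(14))*89 = (1*(-9/2))*89 = -9/2*89 = -801/2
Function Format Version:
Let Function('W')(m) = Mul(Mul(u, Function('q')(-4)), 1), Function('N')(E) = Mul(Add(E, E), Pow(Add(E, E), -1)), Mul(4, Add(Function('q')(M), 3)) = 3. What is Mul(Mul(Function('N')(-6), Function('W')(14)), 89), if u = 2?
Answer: Rational(-801, 2) ≈ -400.50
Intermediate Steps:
Function('q')(M) = Rational(-9, 4) (Function('q')(M) = Add(-3, Mul(Rational(1, 4), 3)) = Add(-3, Rational(3, 4)) = Rational(-9, 4))
Function('N')(E) = 1 (Function('N')(E) = Mul(Mul(2, E), Pow(Mul(2, E), -1)) = Mul(Mul(2, E), Mul(Rational(1, 2), Pow(E, -1))) = 1)
Function('W')(m) = Rational(-9, 2) (Function('W')(m) = Mul(Mul(2, Rational(-9, 4)), 1) = Mul(Rational(-9, 2), 1) = Rational(-9, 2))
Mul(Mul(Function('N')(-6), Function('W')(14)), 89) = Mul(Mul(1, Rational(-9, 2)), 89) = Mul(Rational(-9, 2), 89) = Rational(-801, 2)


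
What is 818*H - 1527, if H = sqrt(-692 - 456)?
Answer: -1527 + 1636*I*sqrt(287) ≈ -1527.0 + 27716.0*I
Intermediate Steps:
H = 2*I*sqrt(287) (H = sqrt(-1148) = 2*I*sqrt(287) ≈ 33.882*I)
818*H - 1527 = 818*(2*I*sqrt(287)) - 1527 = 1636*I*sqrt(287) - 1527 = -1527 + 1636*I*sqrt(287)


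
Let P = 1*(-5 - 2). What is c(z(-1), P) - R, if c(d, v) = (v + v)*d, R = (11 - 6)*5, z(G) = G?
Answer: -11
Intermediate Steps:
P = -7 (P = 1*(-7) = -7)
R = 25 (R = 5*5 = 25)
c(d, v) = 2*d*v (c(d, v) = (2*v)*d = 2*d*v)
c(z(-1), P) - R = 2*(-1)*(-7) - 1*25 = 14 - 25 = -11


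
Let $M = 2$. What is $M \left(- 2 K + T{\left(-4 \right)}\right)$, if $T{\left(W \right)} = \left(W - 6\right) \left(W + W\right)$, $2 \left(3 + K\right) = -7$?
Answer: $186$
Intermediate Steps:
$K = - \frac{13}{2}$ ($K = -3 + \frac{1}{2} \left(-7\right) = -3 - \frac{7}{2} = - \frac{13}{2} \approx -6.5$)
$T{\left(W \right)} = 2 W \left(-6 + W\right)$ ($T{\left(W \right)} = \left(-6 + W\right) 2 W = 2 W \left(-6 + W\right)$)
$M \left(- 2 K + T{\left(-4 \right)}\right) = 2 \left(\left(-2\right) \left(- \frac{13}{2}\right) + 2 \left(-4\right) \left(-6 - 4\right)\right) = 2 \left(13 + 2 \left(-4\right) \left(-10\right)\right) = 2 \left(13 + 80\right) = 2 \cdot 93 = 186$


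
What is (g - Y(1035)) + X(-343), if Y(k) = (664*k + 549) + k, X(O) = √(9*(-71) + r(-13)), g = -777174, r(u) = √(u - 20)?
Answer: -1465998 + √(-639 + I*√33) ≈ -1.466e+6 + 25.279*I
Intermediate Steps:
r(u) = √(-20 + u)
X(O) = √(-639 + I*√33) (X(O) = √(9*(-71) + √(-20 - 13)) = √(-639 + √(-33)) = √(-639 + I*√33))
Y(k) = 549 + 665*k (Y(k) = (549 + 664*k) + k = 549 + 665*k)
(g - Y(1035)) + X(-343) = (-777174 - (549 + 665*1035)) + √(-639 + I*√33) = (-777174 - (549 + 688275)) + √(-639 + I*√33) = (-777174 - 1*688824) + √(-639 + I*√33) = (-777174 - 688824) + √(-639 + I*√33) = -1465998 + √(-639 + I*√33)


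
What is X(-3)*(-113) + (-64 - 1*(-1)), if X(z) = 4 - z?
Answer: -854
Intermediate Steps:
X(-3)*(-113) + (-64 - 1*(-1)) = (4 - 1*(-3))*(-113) + (-64 - 1*(-1)) = (4 + 3)*(-113) + (-64 + 1) = 7*(-113) - 63 = -791 - 63 = -854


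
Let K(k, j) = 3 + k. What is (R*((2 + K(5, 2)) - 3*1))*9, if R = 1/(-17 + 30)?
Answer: 63/13 ≈ 4.8462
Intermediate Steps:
R = 1/13 ≈ 0.076923
(R*((2 + K(5, 2)) - 3*1))*9 = (((2 + (3 + 5)) - 3*1)/13)*9 = (((2 + 8) - 3)/13)*9 = ((10 - 3)/13)*9 = ((1/13)*7)*9 = (7/13)*9 = 63/13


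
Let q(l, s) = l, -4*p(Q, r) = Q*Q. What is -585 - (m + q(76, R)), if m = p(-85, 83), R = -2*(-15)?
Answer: 4581/4 ≈ 1145.3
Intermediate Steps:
R = 30
p(Q, r) = -Q**2/4 (p(Q, r) = -Q*Q/4 = -Q**2/4)
m = -7225/4 (m = -1/4*(-85)**2 = -1/4*7225 = -7225/4 ≈ -1806.3)
-585 - (m + q(76, R)) = -585 - (-7225/4 + 76) = -585 - 1*(-6921/4) = -585 + 6921/4 = 4581/4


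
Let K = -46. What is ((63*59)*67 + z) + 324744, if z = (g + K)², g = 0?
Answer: 575899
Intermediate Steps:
z = 2116 (z = (0 - 46)² = (-46)² = 2116)
((63*59)*67 + z) + 324744 = ((63*59)*67 + 2116) + 324744 = (3717*67 + 2116) + 324744 = (249039 + 2116) + 324744 = 251155 + 324744 = 575899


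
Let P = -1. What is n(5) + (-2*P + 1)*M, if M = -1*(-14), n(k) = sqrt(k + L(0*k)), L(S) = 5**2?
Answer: 42 + sqrt(30) ≈ 47.477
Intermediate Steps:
L(S) = 25
n(k) = sqrt(25 + k) (n(k) = sqrt(k + 25) = sqrt(25 + k))
M = 14
n(5) + (-2*P + 1)*M = sqrt(25 + 5) + (-2*(-1) + 1)*14 = sqrt(30) + (2 + 1)*14 = sqrt(30) + 3*14 = sqrt(30) + 42 = 42 + sqrt(30)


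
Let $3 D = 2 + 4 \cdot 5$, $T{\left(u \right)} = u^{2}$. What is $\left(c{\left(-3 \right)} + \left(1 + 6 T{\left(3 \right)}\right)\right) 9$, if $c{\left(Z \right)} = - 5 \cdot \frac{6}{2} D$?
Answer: $-495$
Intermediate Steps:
$D = \frac{22}{3}$ ($D = \frac{2 + 4 \cdot 5}{3} = \frac{2 + 20}{3} = \frac{1}{3} \cdot 22 = \frac{22}{3} \approx 7.3333$)
$c{\left(Z \right)} = -110$ ($c{\left(Z \right)} = - 5 \cdot \frac{6}{2} \cdot \frac{22}{3} = - 5 \cdot 6 \cdot \frac{1}{2} \cdot \frac{22}{3} = \left(-5\right) 3 \cdot \frac{22}{3} = \left(-15\right) \frac{22}{3} = -110$)
$\left(c{\left(-3 \right)} + \left(1 + 6 T{\left(3 \right)}\right)\right) 9 = \left(-110 + \left(1 + 6 \cdot 3^{2}\right)\right) 9 = \left(-110 + \left(1 + 6 \cdot 9\right)\right) 9 = \left(-110 + \left(1 + 54\right)\right) 9 = \left(-110 + 55\right) 9 = \left(-55\right) 9 = -495$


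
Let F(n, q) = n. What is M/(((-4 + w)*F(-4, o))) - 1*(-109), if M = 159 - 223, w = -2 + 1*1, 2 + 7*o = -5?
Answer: 529/5 ≈ 105.80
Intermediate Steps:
o = -1 (o = -2/7 + (1/7)*(-5) = -2/7 - 5/7 = -1)
w = -1 (w = -2 + 1 = -1)
M = -64
M/(((-4 + w)*F(-4, o))) - 1*(-109) = -64*(-1/(4*(-4 - 1))) - 1*(-109) = -64/((-5*(-4))) + 109 = -64/20 + 109 = -64*1/20 + 109 = -16/5 + 109 = 529/5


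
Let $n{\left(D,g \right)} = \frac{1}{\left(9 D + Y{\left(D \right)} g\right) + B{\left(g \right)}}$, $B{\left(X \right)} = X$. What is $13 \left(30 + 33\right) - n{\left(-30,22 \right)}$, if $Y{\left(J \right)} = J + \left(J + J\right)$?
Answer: $\frac{1824733}{2228} \approx 819.0$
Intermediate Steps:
$Y{\left(J \right)} = 3 J$ ($Y{\left(J \right)} = J + 2 J = 3 J$)
$n{\left(D,g \right)} = \frac{1}{g + 9 D + 3 D g}$ ($n{\left(D,g \right)} = \frac{1}{\left(9 D + 3 D g\right) + g} = \frac{1}{g + 9 D + 3 D g}$)
$13 \left(30 + 33\right) - n{\left(-30,22 \right)} = 13 \left(30 + 33\right) - \frac{1}{22 + 9 \left(-30\right) + 3 \left(-30\right) 22} = 13 \cdot 63 - \frac{1}{22 - 270 - 1980} = 819 - \frac{1}{-2228} = 819 - - \frac{1}{2228} = 819 + \frac{1}{2228} = \frac{1824733}{2228}$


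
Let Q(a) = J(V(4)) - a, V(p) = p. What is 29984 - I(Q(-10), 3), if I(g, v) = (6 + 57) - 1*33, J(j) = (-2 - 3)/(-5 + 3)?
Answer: 29954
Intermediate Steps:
J(j) = 5/2 (J(j) = -5/(-2) = -5*(-½) = 5/2)
Q(a) = 5/2 - a
I(g, v) = 30 (I(g, v) = 63 - 33 = 30)
29984 - I(Q(-10), 3) = 29984 - 1*30 = 29984 - 30 = 29954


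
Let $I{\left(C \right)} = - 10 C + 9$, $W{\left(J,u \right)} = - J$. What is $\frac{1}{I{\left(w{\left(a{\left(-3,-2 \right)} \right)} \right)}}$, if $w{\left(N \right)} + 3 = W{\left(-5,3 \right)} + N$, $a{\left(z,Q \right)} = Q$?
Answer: $\frac{1}{9} \approx 0.11111$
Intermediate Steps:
$w{\left(N \right)} = 2 + N$ ($w{\left(N \right)} = -3 + \left(\left(-1\right) \left(-5\right) + N\right) = -3 + \left(5 + N\right) = 2 + N$)
$I{\left(C \right)} = 9 - 10 C$
$\frac{1}{I{\left(w{\left(a{\left(-3,-2 \right)} \right)} \right)}} = \frac{1}{9 - 10 \left(2 - 2\right)} = \frac{1}{9 - 0} = \frac{1}{9 + 0} = \frac{1}{9}$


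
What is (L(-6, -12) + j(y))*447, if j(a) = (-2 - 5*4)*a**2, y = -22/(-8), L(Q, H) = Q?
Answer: -616413/8 ≈ -77052.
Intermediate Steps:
y = 11/4 (y = -22*(-1/8) = 11/4 ≈ 2.7500)
j(a) = -22*a**2 (j(a) = (-2 - 20)*a**2 = -22*a**2)
(L(-6, -12) + j(y))*447 = (-6 - 22*(11/4)**2)*447 = (-6 - 22*121/16)*447 = (-6 - 1331/8)*447 = -1379/8*447 = -616413/8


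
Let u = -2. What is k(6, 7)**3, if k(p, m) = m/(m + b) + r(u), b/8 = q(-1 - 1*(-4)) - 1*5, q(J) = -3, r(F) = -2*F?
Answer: 10793861/185193 ≈ 58.284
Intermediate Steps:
b = -64 (b = 8*(-3 - 1*5) = 8*(-3 - 5) = 8*(-8) = -64)
k(p, m) = 4 + m/(-64 + m) (k(p, m) = m/(m - 64) - 2*(-2) = m/(-64 + m) + 4 = 4 + m/(-64 + m))
k(6, 7)**3 = ((-256 + 5*7)/(-64 + 7))**3 = ((-256 + 35)/(-57))**3 = (-1/57*(-221))**3 = (221/57)**3 = 10793861/185193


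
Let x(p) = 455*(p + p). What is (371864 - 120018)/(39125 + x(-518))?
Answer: -251846/432255 ≈ -0.58263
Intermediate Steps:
x(p) = 910*p (x(p) = 455*(2*p) = 910*p)
(371864 - 120018)/(39125 + x(-518)) = (371864 - 120018)/(39125 + 910*(-518)) = 251846/(39125 - 471380) = 251846/(-432255) = 251846*(-1/432255) = -251846/432255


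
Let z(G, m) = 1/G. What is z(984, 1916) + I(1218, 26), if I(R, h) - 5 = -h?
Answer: -20663/984 ≈ -20.999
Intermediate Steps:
I(R, h) = 5 - h
z(984, 1916) + I(1218, 26) = 1/984 + (5 - 1*26) = 1/984 + (5 - 26) = 1/984 - 21 = -20663/984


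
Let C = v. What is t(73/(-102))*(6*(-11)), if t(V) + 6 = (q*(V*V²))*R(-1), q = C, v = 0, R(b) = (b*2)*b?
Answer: 396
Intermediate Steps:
R(b) = 2*b² (R(b) = (2*b)*b = 2*b²)
C = 0
q = 0
t(V) = -6 (t(V) = -6 + (0*(V*V²))*(2*(-1)²) = -6 + (0*V³)*(2*1) = -6 + 0*2 = -6 + 0 = -6)
t(73/(-102))*(6*(-11)) = -36*(-11) = -6*(-66) = 396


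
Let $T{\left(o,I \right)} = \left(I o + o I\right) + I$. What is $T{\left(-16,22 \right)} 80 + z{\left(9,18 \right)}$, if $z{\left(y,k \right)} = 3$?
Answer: $-54557$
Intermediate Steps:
$T{\left(o,I \right)} = I + 2 I o$ ($T{\left(o,I \right)} = \left(I o + I o\right) + I = 2 I o + I = I + 2 I o$)
$T{\left(-16,22 \right)} 80 + z{\left(9,18 \right)} = 22 \left(1 + 2 \left(-16\right)\right) 80 + 3 = 22 \left(1 - 32\right) 80 + 3 = 22 \left(-31\right) 80 + 3 = \left(-682\right) 80 + 3 = -54560 + 3 = -54557$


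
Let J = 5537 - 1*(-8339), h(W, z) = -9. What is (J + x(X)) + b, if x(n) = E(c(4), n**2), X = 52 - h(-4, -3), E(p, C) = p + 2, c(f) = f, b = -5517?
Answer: 8365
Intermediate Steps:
J = 13876 (J = 5537 + 8339 = 13876)
E(p, C) = 2 + p
X = 61 (X = 52 - 1*(-9) = 52 + 9 = 61)
x(n) = 6 (x(n) = 2 + 4 = 6)
(J + x(X)) + b = (13876 + 6) - 5517 = 13882 - 5517 = 8365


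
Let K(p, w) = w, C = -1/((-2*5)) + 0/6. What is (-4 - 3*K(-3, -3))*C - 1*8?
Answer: -15/2 ≈ -7.5000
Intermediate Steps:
C = ⅒ (C = -1/(-10) + 0*(⅙) = -1*(-⅒) + 0 = ⅒ + 0 = ⅒ ≈ 0.10000)
(-4 - 3*K(-3, -3))*C - 1*8 = (-4 - 3*(-3))*(⅒) - 1*8 = (-4 + 9)*(⅒) - 8 = 5*(⅒) - 8 = ½ - 8 = -15/2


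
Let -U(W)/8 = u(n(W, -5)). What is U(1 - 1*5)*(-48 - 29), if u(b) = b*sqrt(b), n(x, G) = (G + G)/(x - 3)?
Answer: 880*sqrt(70)/7 ≈ 1051.8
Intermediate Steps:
n(x, G) = 2*G/(-3 + x) (n(x, G) = (2*G)/(-3 + x) = 2*G/(-3 + x))
u(b) = b**(3/2)
U(W) = -80*sqrt(10)*(-1/(-3 + W))**(3/2) (U(W) = -8*10*sqrt(10)*(-1/(-3 + W))**(3/2) = -80*sqrt(10)*(-1/(-3 + W))**(3/2))
U(1 - 1*5)*(-48 - 29) = (-80*sqrt(10)*(-1/(-3 + (1 - 1*5)))**(3/2))*(-48 - 29) = -80*sqrt(10)*(-1/(-3 + (1 - 5)))**(3/2)*(-77) = -80*sqrt(10)*(-1/(-3 - 4))**(3/2)*(-77) = -80*sqrt(10)*(-1/(-7))**(3/2)*(-77) = -80*sqrt(10)*(-1*(-1/7))**(3/2)*(-77) = -80*sqrt(10)*(1/7)**(3/2)*(-77) = -80*sqrt(10)*sqrt(7)/49*(-77) = -80*sqrt(70)/49*(-77) = 880*sqrt(70)/7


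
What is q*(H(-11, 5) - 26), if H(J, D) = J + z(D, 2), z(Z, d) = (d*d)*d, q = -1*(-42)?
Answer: -1218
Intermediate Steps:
q = 42
z(Z, d) = d³ (z(Z, d) = d²*d = d³)
H(J, D) = 8 + J (H(J, D) = J + 2³ = J + 8 = 8 + J)
q*(H(-11, 5) - 26) = 42*((8 - 11) - 26) = 42*(-3 - 26) = 42*(-29) = -1218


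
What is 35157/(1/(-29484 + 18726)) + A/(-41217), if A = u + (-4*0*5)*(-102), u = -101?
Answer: -15589052770201/41217 ≈ -3.7822e+8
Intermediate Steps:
A = -101 (A = -101 + (-4*0*5)*(-102) = -101 + (0*5)*(-102) = -101 + 0*(-102) = -101 + 0 = -101)
35157/(1/(-29484 + 18726)) + A/(-41217) = 35157/(1/(-29484 + 18726)) - 101/(-41217) = 35157/(1/(-10758)) - 101*(-1/41217) = 35157/(-1/10758) + 101/41217 = 35157*(-10758) + 101/41217 = -378219006 + 101/41217 = -15589052770201/41217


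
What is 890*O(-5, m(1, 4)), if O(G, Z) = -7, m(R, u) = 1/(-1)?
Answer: -6230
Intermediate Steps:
m(R, u) = -1
890*O(-5, m(1, 4)) = 890*(-7) = -6230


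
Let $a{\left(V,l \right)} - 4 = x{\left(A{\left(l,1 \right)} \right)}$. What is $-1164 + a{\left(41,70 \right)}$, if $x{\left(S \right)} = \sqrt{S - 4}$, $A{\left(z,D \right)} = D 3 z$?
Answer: $-1160 + \sqrt{206} \approx -1145.6$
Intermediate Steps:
$A{\left(z,D \right)} = 3 D z$
$x{\left(S \right)} = \sqrt{-4 + S}$
$a{\left(V,l \right)} = 4 + \sqrt{-4 + 3 l}$ ($a{\left(V,l \right)} = 4 + \sqrt{-4 + 3 \cdot 1 l} = 4 + \sqrt{-4 + 3 l}$)
$-1164 + a{\left(41,70 \right)} = -1164 + \left(4 + \sqrt{-4 + 3 \cdot 70}\right) = -1164 + \left(4 + \sqrt{-4 + 210}\right) = -1164 + \left(4 + \sqrt{206}\right) = -1160 + \sqrt{206}$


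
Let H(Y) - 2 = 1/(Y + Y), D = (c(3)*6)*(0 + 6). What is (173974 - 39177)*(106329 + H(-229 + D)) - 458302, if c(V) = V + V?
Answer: 28665272641/2 ≈ 1.4333e+10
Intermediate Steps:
c(V) = 2*V
D = 216 (D = ((2*3)*6)*(0 + 6) = (6*6)*6 = 36*6 = 216)
H(Y) = 2 + 1/(2*Y) (H(Y) = 2 + 1/(Y + Y) = 2 + 1/(2*Y))
(173974 - 39177)*(106329 + H(-229 + D)) - 458302 = (173974 - 39177)*(106329 + (2 + 1/(2*(-229 + 216)))) - 458302 = 134797*(106329 + (2 + (1/2)/(-13))) - 458302 = 134797*(106329 + (2 + (1/2)*(-1/13))) - 458302 = 134797*(106329 + (2 - 1/26)) - 458302 = 134797*(106329 + 51/26) - 458302 = 134797*(2764605/26) - 458302 = 28666189245/2 - 458302 = 28665272641/2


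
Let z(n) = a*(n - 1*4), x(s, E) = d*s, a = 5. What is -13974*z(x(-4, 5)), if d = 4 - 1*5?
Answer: 0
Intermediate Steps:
d = -1 (d = 4 - 5 = -1)
x(s, E) = -s
z(n) = -20 + 5*n (z(n) = 5*(n - 1*4) = 5*(n - 4) = 5*(-4 + n) = -20 + 5*n)
-13974*z(x(-4, 5)) = -13974*(-20 + 5*(-1*(-4))) = -13974*(-20 + 5*4) = -13974*(-20 + 20) = -13974*0 = 0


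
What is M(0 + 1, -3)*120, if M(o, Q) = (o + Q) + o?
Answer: -120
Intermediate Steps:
M(o, Q) = Q + 2*o (M(o, Q) = (Q + o) + o = Q + 2*o)
M(0 + 1, -3)*120 = (-3 + 2*(0 + 1))*120 = (-3 + 2*1)*120 = (-3 + 2)*120 = -1*120 = -120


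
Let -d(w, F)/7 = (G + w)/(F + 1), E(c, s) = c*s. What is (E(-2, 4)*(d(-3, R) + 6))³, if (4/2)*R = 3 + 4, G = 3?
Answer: -110592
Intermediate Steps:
R = 7/2 (R = (3 + 4)/2 = (½)*7 = 7/2 ≈ 3.5000)
d(w, F) = -7*(3 + w)/(1 + F) (d(w, F) = -7*(3 + w)/(F + 1) = -7*(3 + w)/(1 + F))
(E(-2, 4)*(d(-3, R) + 6))³ = ((-2*4)*(7*(-3 - 1*(-3))/(1 + 7/2) + 6))³ = (-8*(7*(-3 + 3)/(9/2) + 6))³ = (-8*(7*(2/9)*0 + 6))³ = (-8*(0 + 6))³ = (-8*6)³ = (-48)³ = -110592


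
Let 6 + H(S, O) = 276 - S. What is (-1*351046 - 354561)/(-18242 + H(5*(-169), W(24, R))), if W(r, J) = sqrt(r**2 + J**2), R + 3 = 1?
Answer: 705607/17127 ≈ 41.198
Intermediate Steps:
R = -2 (R = -3 + 1 = -2)
W(r, J) = sqrt(J**2 + r**2)
H(S, O) = 270 - S (H(S, O) = -6 + (276 - S) = 270 - S)
(-1*351046 - 354561)/(-18242 + H(5*(-169), W(24, R))) = (-1*351046 - 354561)/(-18242 + (270 - 5*(-169))) = (-351046 - 354561)/(-18242 + (270 - 1*(-845))) = -705607/(-18242 + (270 + 845)) = -705607/(-18242 + 1115) = -705607/(-17127) = -705607*(-1/17127) = 705607/17127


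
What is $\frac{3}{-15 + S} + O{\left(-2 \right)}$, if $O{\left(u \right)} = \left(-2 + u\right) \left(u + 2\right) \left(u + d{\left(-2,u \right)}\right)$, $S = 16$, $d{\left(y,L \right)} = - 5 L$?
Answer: $3$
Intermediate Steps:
$O{\left(u \right)} = - 4 u \left(-2 + u\right) \left(2 + u\right)$ ($O{\left(u \right)} = \left(-2 + u\right) \left(u + 2\right) \left(u - 5 u\right) = \left(-2 + u\right) \left(2 + u\right) \left(- 4 u\right) = \left(-2 + u\right) \left(- 4 u \left(2 + u\right)\right) = - 4 u \left(-2 + u\right) \left(2 + u\right)$)
$\frac{3}{-15 + S} + O{\left(-2 \right)} = \frac{3}{-15 + 16} + 4 \left(-2\right) \left(4 - \left(-2\right)^{2}\right) = \frac{3}{1} + 4 \left(-2\right) \left(4 - 4\right) = 3 \cdot 1 + 4 \left(-2\right) \left(4 - 4\right) = 3 + 4 \left(-2\right) 0 = 3 + 0 = 3$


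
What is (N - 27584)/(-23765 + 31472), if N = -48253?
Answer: -25279/2569 ≈ -9.8400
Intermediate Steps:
(N - 27584)/(-23765 + 31472) = (-48253 - 27584)/(-23765 + 31472) = -75837/7707 = -75837*1/7707 = -25279/2569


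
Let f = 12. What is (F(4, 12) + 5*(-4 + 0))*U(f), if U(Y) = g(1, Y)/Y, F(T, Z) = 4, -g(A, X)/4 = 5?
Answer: 80/3 ≈ 26.667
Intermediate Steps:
g(A, X) = -20 (g(A, X) = -4*5 = -20)
U(Y) = -20/Y
(F(4, 12) + 5*(-4 + 0))*U(f) = (4 + 5*(-4 + 0))*(-20/12) = (4 + 5*(-4))*(-20*1/12) = (4 - 20)*(-5/3) = -16*(-5/3) = 80/3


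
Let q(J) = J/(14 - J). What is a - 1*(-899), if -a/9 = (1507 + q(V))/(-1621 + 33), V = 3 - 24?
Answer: 1801462/1985 ≈ 907.54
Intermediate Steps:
V = -21
a = 16947/1985 (a = -9*(1507 - 1*(-21)/(-14 - 21))/(-1621 + 33) = -9*(1507 - 1*(-21)/(-35))/(-1588) = -9*(1507 - 1*(-21)*(-1/35))*(-1)/1588 = -9*(1507 - ⅗)*(-1)/1588 = -67788*(-1)/(5*1588) = -9*(-1883/1985) = 16947/1985 ≈ 8.5375)
a - 1*(-899) = 16947/1985 - 1*(-899) = 16947/1985 + 899 = 1801462/1985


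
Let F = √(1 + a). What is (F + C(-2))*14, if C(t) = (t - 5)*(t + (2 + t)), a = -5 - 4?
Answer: 196 + 28*I*√2 ≈ 196.0 + 39.598*I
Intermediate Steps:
a = -9
F = 2*I*√2 (F = √(1 - 9) = √(-8) = 2*I*√2 ≈ 2.8284*I)
C(t) = (-5 + t)*(2 + 2*t)
(F + C(-2))*14 = (2*I*√2 + (-10 - 8*(-2) + 2*(-2)²))*14 = (2*I*√2 + (-10 + 16 + 2*4))*14 = (2*I*√2 + (-10 + 16 + 8))*14 = (2*I*√2 + 14)*14 = (14 + 2*I*√2)*14 = 196 + 28*I*√2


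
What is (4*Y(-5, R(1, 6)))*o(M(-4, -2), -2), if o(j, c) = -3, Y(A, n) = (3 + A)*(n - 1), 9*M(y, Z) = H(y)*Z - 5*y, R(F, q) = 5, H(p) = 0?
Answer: 96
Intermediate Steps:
M(y, Z) = -5*y/9 (M(y, Z) = (0*Z - 5*y)/9 = (0 - 5*y)/9 = (-5*y)/9 = -5*y/9)
Y(A, n) = (-1 + n)*(3 + A) (Y(A, n) = (3 + A)*(-1 + n) = (-1 + n)*(3 + A))
(4*Y(-5, R(1, 6)))*o(M(-4, -2), -2) = (4*(-3 - 1*(-5) + 3*5 - 5*5))*(-3) = (4*(-3 + 5 + 15 - 25))*(-3) = (4*(-8))*(-3) = -32*(-3) = 96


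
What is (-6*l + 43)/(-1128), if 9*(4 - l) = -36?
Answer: 5/1128 ≈ 0.0044326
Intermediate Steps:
l = 8 (l = 4 - 1/9*(-36) = 4 + 4 = 8)
(-6*l + 43)/(-1128) = (-6*8 + 43)/(-1128) = (-48 + 43)*(-1/1128) = -5*(-1/1128) = 5/1128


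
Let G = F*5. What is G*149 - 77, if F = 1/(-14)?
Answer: -1823/14 ≈ -130.21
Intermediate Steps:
F = -1/14 ≈ -0.071429
G = -5/14 (G = -1/14*5 = -5/14 ≈ -0.35714)
G*149 - 77 = -5/14*149 - 77 = -745/14 - 77 = -1823/14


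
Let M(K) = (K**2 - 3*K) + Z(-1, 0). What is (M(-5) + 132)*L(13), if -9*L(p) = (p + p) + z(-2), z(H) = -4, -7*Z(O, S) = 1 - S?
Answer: -8822/21 ≈ -420.10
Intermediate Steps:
Z(O, S) = -1/7 + S/7 (Z(O, S) = -(1 - S)/7 = -1/7 + S/7)
M(K) = -1/7 + K**2 - 3*K (M(K) = (K**2 - 3*K) + (-1/7 + (1/7)*0) = (K**2 - 3*K) + (-1/7 + 0) = (K**2 - 3*K) - 1/7 = -1/7 + K**2 - 3*K)
L(p) = 4/9 - 2*p/9 (L(p) = -((p + p) - 4)/9 = -(2*p - 4)/9 = -(-4 + 2*p)/9 = 4/9 - 2*p/9)
(M(-5) + 132)*L(13) = ((-1/7 + (-5)**2 - 3*(-5)) + 132)*(4/9 - 2/9*13) = ((-1/7 + 25 + 15) + 132)*(4/9 - 26/9) = (279/7 + 132)*(-22/9) = (1203/7)*(-22/9) = -8822/21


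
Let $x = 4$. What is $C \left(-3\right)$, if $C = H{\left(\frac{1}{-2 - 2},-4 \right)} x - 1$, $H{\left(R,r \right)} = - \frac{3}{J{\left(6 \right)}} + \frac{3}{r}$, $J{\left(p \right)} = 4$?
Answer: $21$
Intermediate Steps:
$H{\left(R,r \right)} = - \frac{3}{4} + \frac{3}{r}$
$C = -7$ ($C = \left(- \frac{3}{4} + \frac{3}{-4}\right) 4 - 1 = \left(- \frac{3}{4} + 3 \left(- \frac{1}{4}\right)\right) 4 - 1 = \left(- \frac{3}{4} - \frac{3}{4}\right) 4 - 1 = \left(- \frac{3}{2}\right) 4 - 1 = -6 - 1 = -7$)
$C \left(-3\right) = \left(-7\right) \left(-3\right) = 21$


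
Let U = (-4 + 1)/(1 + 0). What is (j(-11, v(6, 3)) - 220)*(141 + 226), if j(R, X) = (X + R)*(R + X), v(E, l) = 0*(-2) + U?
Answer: -8808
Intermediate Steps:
U = -3 (U = -3/1 = -3*1 = -3)
v(E, l) = -3 (v(E, l) = 0*(-2) - 3 = 0 - 3 = -3)
j(R, X) = (R + X)**2 (j(R, X) = (R + X)*(R + X) = (R + X)**2)
(j(-11, v(6, 3)) - 220)*(141 + 226) = ((-11 - 3)**2 - 220)*(141 + 226) = ((-14)**2 - 220)*367 = (196 - 220)*367 = -24*367 = -8808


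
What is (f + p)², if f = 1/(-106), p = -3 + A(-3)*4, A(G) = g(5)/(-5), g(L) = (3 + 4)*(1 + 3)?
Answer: 181360089/280900 ≈ 645.64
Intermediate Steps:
g(L) = 28 (g(L) = 7*4 = 28)
A(G) = -28/5 (A(G) = 28/(-5) = 28*(-⅕) = -28/5)
p = -127/5 (p = -3 - 28/5*4 = -3 - 112/5 = -127/5 ≈ -25.400)
f = -1/106 ≈ -0.0094340
(f + p)² = (-1/106 - 127/5)² = (-13467/530)² = 181360089/280900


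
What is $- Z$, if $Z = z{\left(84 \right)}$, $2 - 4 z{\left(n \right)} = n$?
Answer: $\frac{41}{2} \approx 20.5$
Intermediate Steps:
$z{\left(n \right)} = \frac{1}{2} - \frac{n}{4}$
$Z = - \frac{41}{2}$ ($Z = \frac{1}{2} - 21 = - \frac{41}{2} \approx -20.5$)
$- Z = \left(-1\right) \left(- \frac{41}{2}\right) = \frac{41}{2}$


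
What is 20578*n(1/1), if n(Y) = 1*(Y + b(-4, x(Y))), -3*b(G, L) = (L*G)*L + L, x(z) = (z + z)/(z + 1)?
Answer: 41156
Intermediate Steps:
x(z) = 2*z/(1 + z) (x(z) = (2*z)/(1 + z) = 2*z/(1 + z))
b(G, L) = -L/3 - G*L**2/3 (b(G, L) = -((L*G)*L + L)/3 = -((G*L)*L + L)/3 = -(G*L**2 + L)/3 = -(L + G*L**2)/3 = -L/3 - G*L**2/3)
n(Y) = Y - 2*Y*(1 - 8*Y/(1 + Y))/(3*(1 + Y)) (n(Y) = 1*(Y - 2*Y/(1 + Y)*(1 - 8*Y/(1 + Y))/3) = 1*(Y - 2*Y*(1 - 8*Y/(1 + Y))/(3*(1 + Y))) = Y - 2*Y*(1 - 8*Y/(1 + Y))/(3*(1 + Y)))
20578*n(1/1) = 20578*((1/3)*(-2 + 3*(1 + 1/1)**2 + 14/1)/(1*(1 + 1/1)**2)) = 20578*((1/3)*1*(-2 + 3*(1 + 1)**2 + 14*1)/(1 + 1)**2) = 20578*((1/3)*1*(-2 + 3*2**2 + 14)/2**2) = 20578*((1/3)*1*(1/4)*(-2 + 3*4 + 14)) = 20578*((1/3)*1*(1/4)*(-2 + 12 + 14)) = 20578*((1/3)*1*(1/4)*24) = 20578*2 = 41156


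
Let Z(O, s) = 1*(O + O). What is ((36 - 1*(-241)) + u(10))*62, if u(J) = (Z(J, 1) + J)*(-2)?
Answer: 13454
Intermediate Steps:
Z(O, s) = 2*O (Z(O, s) = 1*(2*O) = 2*O)
u(J) = -6*J (u(J) = (2*J + J)*(-2) = (3*J)*(-2) = -6*J)
((36 - 1*(-241)) + u(10))*62 = ((36 - 1*(-241)) - 6*10)*62 = ((36 + 241) - 60)*62 = (277 - 60)*62 = 217*62 = 13454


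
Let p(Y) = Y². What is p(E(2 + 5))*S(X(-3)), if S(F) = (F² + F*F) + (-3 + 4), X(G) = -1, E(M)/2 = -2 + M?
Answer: 300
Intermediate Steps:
E(M) = -4 + 2*M (E(M) = 2*(-2 + M) = -4 + 2*M)
S(F) = 1 + 2*F² (S(F) = (F² + F²) + 1 = 2*F² + 1 = 1 + 2*F²)
p(E(2 + 5))*S(X(-3)) = (-4 + 2*(2 + 5))²*(1 + 2*(-1)²) = (-4 + 2*7)²*(1 + 2*1) = (-4 + 14)²*(1 + 2) = 10²*3 = 100*3 = 300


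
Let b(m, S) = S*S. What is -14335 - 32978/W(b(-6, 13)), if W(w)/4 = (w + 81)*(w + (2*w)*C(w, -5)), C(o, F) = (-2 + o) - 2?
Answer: -400942798989/27969500 ≈ -14335.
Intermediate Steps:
C(o, F) = -4 + o
b(m, S) = S²
W(w) = 4*(81 + w)*(w + 2*w*(-4 + w)) (W(w) = 4*((w + 81)*(w + (2*w)*(-4 + w))) = 4*((81 + w)*(w + 2*w*(-4 + w))) = 4*(81 + w)*(w + 2*w*(-4 + w)))
-14335 - 32978/W(b(-6, 13)) = -14335 - 32978*1/(676*(-567 + 2*(13²)² + 155*13²)) = -14335 - 32978*1/(676*(-567 + 2*169² + 155*169)) = -14335 - 32978*1/(676*(-567 + 2*28561 + 26195)) = -14335 - 32978*1/(676*(-567 + 57122 + 26195)) = -14335 - 32978/(4*169*82750) = -14335 - 32978/55939000 = -14335 - 32978*1/55939000 = -14335 - 16489/27969500 = -400942798989/27969500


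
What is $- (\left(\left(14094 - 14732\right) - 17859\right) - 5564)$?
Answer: $24061$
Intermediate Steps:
$- (\left(\left(14094 - 14732\right) - 17859\right) - 5564) = - (\left(-638 - 17859\right) - 5564) = - (-18497 - 5564) = \left(-1\right) \left(-24061\right) = 24061$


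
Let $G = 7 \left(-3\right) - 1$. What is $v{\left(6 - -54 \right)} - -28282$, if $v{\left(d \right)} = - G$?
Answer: $28304$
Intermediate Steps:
$G = -22$ ($G = -21 - 1 = -22$)
$v{\left(d \right)} = 22$ ($v{\left(d \right)} = \left(-1\right) \left(-22\right) = 22$)
$v{\left(6 - -54 \right)} - -28282 = 22 - -28282 = 22 + 28282 = 28304$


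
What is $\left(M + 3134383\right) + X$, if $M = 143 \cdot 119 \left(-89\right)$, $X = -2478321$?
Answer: $-858451$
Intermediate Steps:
$M = -1514513$ ($M = 17017 \left(-89\right) = -1514513$)
$\left(M + 3134383\right) + X = \left(-1514513 + 3134383\right) - 2478321 = 1619870 - 2478321 = -858451$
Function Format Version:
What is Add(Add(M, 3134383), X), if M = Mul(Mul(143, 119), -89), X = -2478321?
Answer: -858451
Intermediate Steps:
M = -1514513 (M = Mul(17017, -89) = -1514513)
Add(Add(M, 3134383), X) = Add(Add(-1514513, 3134383), -2478321) = Add(1619870, -2478321) = -858451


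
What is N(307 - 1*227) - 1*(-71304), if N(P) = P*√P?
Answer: 71304 + 320*√5 ≈ 72020.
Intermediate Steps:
N(P) = P^(3/2)
N(307 - 1*227) - 1*(-71304) = (307 - 1*227)^(3/2) - 1*(-71304) = (307 - 227)^(3/2) + 71304 = 80^(3/2) + 71304 = 320*√5 + 71304 = 71304 + 320*√5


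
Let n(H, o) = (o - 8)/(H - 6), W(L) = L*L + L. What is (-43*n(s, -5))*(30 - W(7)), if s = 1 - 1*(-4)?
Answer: 14534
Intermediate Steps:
W(L) = L + L² (W(L) = L² + L = L + L²)
s = 5 (s = 1 + 4 = 5)
n(H, o) = (-8 + o)/(-6 + H)
(-43*n(s, -5))*(30 - W(7)) = (-43*(-8 - 5)/(-6 + 5))*(30 - 7*(1 + 7)) = (-43*(-13)/(-1))*(30 - 7*8) = (-(-43)*(-13))*(30 - 1*56) = (-43*13)*(30 - 56) = -559*(-26) = 14534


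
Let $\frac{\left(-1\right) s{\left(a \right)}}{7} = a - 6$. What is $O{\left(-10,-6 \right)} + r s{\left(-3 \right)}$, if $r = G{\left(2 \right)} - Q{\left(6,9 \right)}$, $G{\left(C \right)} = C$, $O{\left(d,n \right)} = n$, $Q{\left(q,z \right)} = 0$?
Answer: $120$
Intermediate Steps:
$r = 2$ ($r = 2 - 0 = 2 + 0 = 2$)
$s{\left(a \right)} = 42 - 7 a$ ($s{\left(a \right)} = - 7 \left(a - 6\right) = - 7 \left(-6 + a\right) = 42 - 7 a$)
$O{\left(-10,-6 \right)} + r s{\left(-3 \right)} = -6 + 2 \left(42 - -21\right) = -6 + 2 \left(42 + 21\right) = -6 + 2 \cdot 63 = -6 + 126 = 120$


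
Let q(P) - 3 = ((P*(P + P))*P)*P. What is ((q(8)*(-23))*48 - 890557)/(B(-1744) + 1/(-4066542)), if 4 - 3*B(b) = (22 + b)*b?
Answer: 40412631549654/4070830846297 ≈ 9.9274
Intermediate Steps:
B(b) = 4/3 - b*(22 + b)/3 (B(b) = 4/3 - (22 + b)*b/3 = 4/3 - b*(22 + b)/3)
q(P) = 3 + 2*P⁴ (q(P) = 3 + ((P*(P + P))*P)*P = 3 + ((P*(2*P))*P)*P = 3 + ((2*P²)*P)*P = 3 + (2*P³)*P = 3 + 2*P⁴)
((q(8)*(-23))*48 - 890557)/(B(-1744) + 1/(-4066542)) = (((3 + 2*8⁴)*(-23))*48 - 890557)/((4/3 - 22/3*(-1744) - ⅓*(-1744)²) + 1/(-4066542)) = (((3 + 2*4096)*(-23))*48 - 890557)/((4/3 + 38368/3 - ⅓*3041536) - 1/4066542) = (((3 + 8192)*(-23))*48 - 890557)/((4/3 + 38368/3 - 3041536/3) - 1/4066542) = ((8195*(-23))*48 - 890557)/(-3003164/3 - 1/4066542) = (-188485*48 - 890557)/(-4070830846297/4066542) = (-9047280 - 890557)*(-4066542/4070830846297) = -9937837*(-4066542/4070830846297) = 40412631549654/4070830846297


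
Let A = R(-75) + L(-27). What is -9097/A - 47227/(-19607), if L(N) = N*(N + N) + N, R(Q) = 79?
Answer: -107052109/29606570 ≈ -3.6158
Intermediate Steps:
L(N) = N + 2*N² (L(N) = N*(2*N) + N = 2*N² + N = N + 2*N²)
A = 1510 (A = 79 - 27*(1 + 2*(-27)) = 79 - 27*(1 - 54) = 79 - 27*(-53) = 79 + 1431 = 1510)
-9097/A - 47227/(-19607) = -9097/1510 - 47227/(-19607) = -9097*1/1510 - 47227*(-1/19607) = -9097/1510 + 47227/19607 = -107052109/29606570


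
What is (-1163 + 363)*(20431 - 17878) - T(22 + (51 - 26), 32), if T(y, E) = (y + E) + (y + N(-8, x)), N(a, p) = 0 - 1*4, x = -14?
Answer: -2042522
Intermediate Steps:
N(a, p) = -4 (N(a, p) = 0 - 4 = -4)
T(y, E) = -4 + E + 2*y (T(y, E) = (y + E) + (y - 4) = (E + y) + (-4 + y) = -4 + E + 2*y)
(-1163 + 363)*(20431 - 17878) - T(22 + (51 - 26), 32) = (-1163 + 363)*(20431 - 17878) - (-4 + 32 + 2*(22 + (51 - 26))) = -800*2553 - (-4 + 32 + 2*(22 + 25)) = -2042400 - (-4 + 32 + 2*47) = -2042400 - (-4 + 32 + 94) = -2042400 - 1*122 = -2042400 - 122 = -2042522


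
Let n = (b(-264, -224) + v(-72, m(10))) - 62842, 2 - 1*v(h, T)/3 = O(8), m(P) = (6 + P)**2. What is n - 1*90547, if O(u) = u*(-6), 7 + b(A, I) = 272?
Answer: -152974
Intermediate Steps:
b(A, I) = 265 (b(A, I) = -7 + 272 = 265)
O(u) = -6*u
v(h, T) = 150 (v(h, T) = 6 - (-18)*8 = 6 - 3*(-48) = 6 + 144 = 150)
n = -62427 (n = (265 + 150) - 62842 = 415 - 62842 = -62427)
n - 1*90547 = -62427 - 1*90547 = -62427 - 90547 = -152974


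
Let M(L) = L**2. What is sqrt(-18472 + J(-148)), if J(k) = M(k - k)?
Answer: 2*I*sqrt(4618) ≈ 135.91*I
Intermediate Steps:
J(k) = 0 (J(k) = (k - k)**2 = 0**2 = 0)
sqrt(-18472 + J(-148)) = sqrt(-18472 + 0) = sqrt(-18472) = 2*I*sqrt(4618)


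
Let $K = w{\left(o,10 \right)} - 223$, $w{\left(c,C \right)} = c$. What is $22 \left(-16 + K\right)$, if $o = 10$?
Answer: $-5038$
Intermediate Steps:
$K = -213$ ($K = 10 - 223 = -213$)
$22 \left(-16 + K\right) = 22 \left(-16 - 213\right) = 22 \left(-229\right) = -5038$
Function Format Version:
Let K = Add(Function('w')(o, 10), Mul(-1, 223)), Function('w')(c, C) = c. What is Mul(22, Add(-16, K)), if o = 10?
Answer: -5038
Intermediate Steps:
K = -213 (K = Add(10, Mul(-1, 223)) = Add(10, -223) = -213)
Mul(22, Add(-16, K)) = Mul(22, Add(-16, -213)) = Mul(22, -229) = -5038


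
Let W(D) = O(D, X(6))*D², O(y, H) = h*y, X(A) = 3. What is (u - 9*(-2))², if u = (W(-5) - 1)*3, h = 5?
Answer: 3459600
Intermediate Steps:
O(y, H) = 5*y
W(D) = 5*D³ (W(D) = (5*D)*D² = 5*D³)
u = -1878 (u = (5*(-5)³ - 1)*3 = (5*(-125) - 1)*3 = (-625 - 1)*3 = -626*3 = -1878)
(u - 9*(-2))² = (-1878 - 9*(-2))² = (-1878 - 1*(-18))² = (-1878 + 18)² = (-1860)² = 3459600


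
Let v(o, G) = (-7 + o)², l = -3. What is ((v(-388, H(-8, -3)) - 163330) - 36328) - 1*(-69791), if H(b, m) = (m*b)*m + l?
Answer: 26158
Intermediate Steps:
H(b, m) = -3 + b*m² (H(b, m) = (m*b)*m - 3 = (b*m)*m - 3 = b*m² - 3 = -3 + b*m²)
((v(-388, H(-8, -3)) - 163330) - 36328) - 1*(-69791) = (((-7 - 388)² - 163330) - 36328) - 1*(-69791) = (((-395)² - 163330) - 36328) + 69791 = ((156025 - 163330) - 36328) + 69791 = (-7305 - 36328) + 69791 = -43633 + 69791 = 26158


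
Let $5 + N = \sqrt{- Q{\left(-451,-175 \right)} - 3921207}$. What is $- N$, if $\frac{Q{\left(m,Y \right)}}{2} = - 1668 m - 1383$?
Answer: $5 - 21 i \sqrt{12297} \approx 5.0 - 2328.7 i$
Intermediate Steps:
$Q{\left(m,Y \right)} = -2766 - 3336 m$ ($Q{\left(m,Y \right)} = 2 \left(- 1668 m - 1383\right) = 2 \left(-1383 - 1668 m\right) = -2766 - 3336 m$)
$N = -5 + 21 i \sqrt{12297}$ ($N = -5 + \sqrt{- (-2766 - -1504536) - 3921207} = -5 + \sqrt{- (-2766 + 1504536) - 3921207} = -5 + \sqrt{\left(-1\right) 1501770 - 3921207} = -5 + \sqrt{-1501770 - 3921207} = -5 + \sqrt{-5422977} = -5 + 21 i \sqrt{12297} \approx -5.0 + 2328.7 i$)
$- N = - (-5 + 21 i \sqrt{12297}) = 5 - 21 i \sqrt{12297}$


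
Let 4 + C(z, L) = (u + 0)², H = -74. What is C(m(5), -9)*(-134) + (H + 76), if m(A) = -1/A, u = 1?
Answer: 404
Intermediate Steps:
C(z, L) = -3 (C(z, L) = -4 + (1 + 0)² = -4 + 1² = -4 + 1 = -3)
C(m(5), -9)*(-134) + (H + 76) = -3*(-134) + (-74 + 76) = 402 + 2 = 404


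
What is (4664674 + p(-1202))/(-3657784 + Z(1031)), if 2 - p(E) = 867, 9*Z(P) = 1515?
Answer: -13991427/10972847 ≈ -1.2751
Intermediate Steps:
Z(P) = 505/3 (Z(P) = (1/9)*1515 = 505/3)
p(E) = -865 (p(E) = 2 - 1*867 = 2 - 867 = -865)
(4664674 + p(-1202))/(-3657784 + Z(1031)) = (4664674 - 865)/(-3657784 + 505/3) = 4663809/(-10972847/3) = 4663809*(-3/10972847) = -13991427/10972847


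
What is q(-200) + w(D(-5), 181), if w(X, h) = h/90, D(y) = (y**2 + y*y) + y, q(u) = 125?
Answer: 11431/90 ≈ 127.01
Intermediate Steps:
D(y) = y + 2*y**2 (D(y) = (y**2 + y**2) + y = 2*y**2 + y = y + 2*y**2)
w(X, h) = h/90 (w(X, h) = h*(1/90) = h/90)
q(-200) + w(D(-5), 181) = 125 + (1/90)*181 = 125 + 181/90 = 11431/90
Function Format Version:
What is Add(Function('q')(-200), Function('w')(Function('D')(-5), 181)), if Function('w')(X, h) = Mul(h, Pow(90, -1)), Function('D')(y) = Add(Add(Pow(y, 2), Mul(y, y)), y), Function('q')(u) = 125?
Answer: Rational(11431, 90) ≈ 127.01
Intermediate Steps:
Function('D')(y) = Add(y, Mul(2, Pow(y, 2))) (Function('D')(y) = Add(Add(Pow(y, 2), Pow(y, 2)), y) = Add(Mul(2, Pow(y, 2)), y) = Add(y, Mul(2, Pow(y, 2))))
Function('w')(X, h) = Mul(Rational(1, 90), h) (Function('w')(X, h) = Mul(h, Rational(1, 90)) = Mul(Rational(1, 90), h))
Add(Function('q')(-200), Function('w')(Function('D')(-5), 181)) = Add(125, Mul(Rational(1, 90), 181)) = Add(125, Rational(181, 90)) = Rational(11431, 90)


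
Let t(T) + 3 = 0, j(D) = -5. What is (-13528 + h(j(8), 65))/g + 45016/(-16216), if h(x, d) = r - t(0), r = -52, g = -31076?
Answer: -147344073/62991052 ≈ -2.3391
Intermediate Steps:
t(T) = -3 (t(T) = -3 + 0 = -3)
h(x, d) = -49 (h(x, d) = -52 - 1*(-3) = -52 + 3 = -49)
(-13528 + h(j(8), 65))/g + 45016/(-16216) = (-13528 - 49)/(-31076) + 45016/(-16216) = -13577*(-1/31076) + 45016*(-1/16216) = 13577/31076 - 5627/2027 = -147344073/62991052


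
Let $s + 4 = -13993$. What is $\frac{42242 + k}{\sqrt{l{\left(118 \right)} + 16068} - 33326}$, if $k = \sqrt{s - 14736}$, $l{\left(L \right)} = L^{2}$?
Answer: $- \frac{351939223}{277648071} - \frac{21121 \sqrt{7498}}{277648071} - \frac{16663 i \sqrt{28733}}{555296142} - \frac{i \sqrt{215440034}}{555296142} \approx -1.2742 - 0.0051129 i$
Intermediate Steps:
$s = -13997$ ($s = -4 - 13993 = -13997$)
$k = i \sqrt{28733}$ ($k = \sqrt{-13997 - 14736} = \sqrt{-28733} = i \sqrt{28733} \approx 169.51 i$)
$\frac{42242 + k}{\sqrt{l{\left(118 \right)} + 16068} - 33326} = \frac{42242 + i \sqrt{28733}}{\sqrt{118^{2} + 16068} - 33326} = \frac{42242 + i \sqrt{28733}}{\sqrt{13924 + 16068} - 33326} = \frac{42242 + i \sqrt{28733}}{\sqrt{29992} - 33326} = \frac{42242 + i \sqrt{28733}}{2 \sqrt{7498} - 33326} = \frac{42242 + i \sqrt{28733}}{-33326 + 2 \sqrt{7498}}$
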